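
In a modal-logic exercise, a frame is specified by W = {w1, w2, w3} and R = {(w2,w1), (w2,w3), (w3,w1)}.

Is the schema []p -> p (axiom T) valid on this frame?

By correspondence theory, T is valid on a frame iff R is reflexive.
Reflexive: no — w1 is not related to itself.

No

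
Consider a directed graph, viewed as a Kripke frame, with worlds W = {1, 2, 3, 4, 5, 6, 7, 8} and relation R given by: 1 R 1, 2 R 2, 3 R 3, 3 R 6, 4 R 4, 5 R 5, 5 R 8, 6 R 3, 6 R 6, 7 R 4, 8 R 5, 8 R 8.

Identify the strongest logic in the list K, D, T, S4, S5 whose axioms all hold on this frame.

Serial (axiom D): yes — every world has a successor (e.g. 1 R 1).
Reflexive (axiom T): no — 7 is not related to itself.
Transitive (axiom 4): yes — every two-step R-path is closed by a direct edge.
Euclidean (axiom 5): yes — any two successors of a common world are R-related.
So F validates K, D; T would additionally require R to be reflexive. The strongest is D.

D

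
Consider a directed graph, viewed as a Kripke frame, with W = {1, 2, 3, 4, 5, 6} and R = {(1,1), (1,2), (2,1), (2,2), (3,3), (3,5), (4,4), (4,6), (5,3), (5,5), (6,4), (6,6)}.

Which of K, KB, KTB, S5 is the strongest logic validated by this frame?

Symmetric (axiom B): yes — every pair in R has its reverse in R.
Reflexive (axiom T): yes — every world is R-related to itself.
Euclidean (axiom 5): yes — any two successors of a common world are R-related.
So F validates K, KB, KTB, S5. The strongest is S5.

S5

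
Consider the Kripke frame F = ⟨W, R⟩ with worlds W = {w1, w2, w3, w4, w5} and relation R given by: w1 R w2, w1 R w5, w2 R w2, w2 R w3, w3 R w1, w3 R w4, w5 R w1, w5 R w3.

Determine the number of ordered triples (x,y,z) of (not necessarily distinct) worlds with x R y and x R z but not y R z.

12

Enumerating: (w1,w2,w5), (w1,w5,w2), (w1,w5,w5), (w2,w3,w2), (w2,w3,w3), (w3,w1,w1), (w3,w1,w4), (w3,w4,w1), (w3,w4,w4), (w5,w1,w1), (w5,w1,w3), (w5,w3,w3).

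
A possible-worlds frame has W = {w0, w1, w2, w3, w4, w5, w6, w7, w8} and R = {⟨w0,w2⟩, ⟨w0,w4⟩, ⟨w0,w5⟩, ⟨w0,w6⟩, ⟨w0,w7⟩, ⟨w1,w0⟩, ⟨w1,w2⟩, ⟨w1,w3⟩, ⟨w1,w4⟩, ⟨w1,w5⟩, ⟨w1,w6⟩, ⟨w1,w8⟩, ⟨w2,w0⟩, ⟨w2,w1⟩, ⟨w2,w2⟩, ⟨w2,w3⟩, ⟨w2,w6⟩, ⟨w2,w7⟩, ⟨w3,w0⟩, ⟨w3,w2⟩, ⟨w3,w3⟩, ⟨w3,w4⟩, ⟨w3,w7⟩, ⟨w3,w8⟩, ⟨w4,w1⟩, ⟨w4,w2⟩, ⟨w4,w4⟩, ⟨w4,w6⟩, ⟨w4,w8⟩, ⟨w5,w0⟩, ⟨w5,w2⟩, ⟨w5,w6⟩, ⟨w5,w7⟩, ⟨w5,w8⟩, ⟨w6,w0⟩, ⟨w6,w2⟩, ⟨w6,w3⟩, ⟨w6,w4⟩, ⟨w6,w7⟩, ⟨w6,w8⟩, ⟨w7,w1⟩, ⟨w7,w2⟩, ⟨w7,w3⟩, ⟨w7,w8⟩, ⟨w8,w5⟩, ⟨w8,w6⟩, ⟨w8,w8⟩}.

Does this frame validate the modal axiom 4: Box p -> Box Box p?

The schema 4 characterises exactly the transitive frames.
Transitive: no — w0 R w2 and w2 R w1, but not w0 R w1.

No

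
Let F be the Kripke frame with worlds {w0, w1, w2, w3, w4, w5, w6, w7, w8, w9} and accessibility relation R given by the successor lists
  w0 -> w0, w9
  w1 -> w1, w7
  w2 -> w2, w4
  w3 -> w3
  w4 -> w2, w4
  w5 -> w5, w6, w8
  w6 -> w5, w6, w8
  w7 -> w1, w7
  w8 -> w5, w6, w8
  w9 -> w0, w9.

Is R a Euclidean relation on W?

Euclidean: yes — any two successors of a common world are R-related.

Yes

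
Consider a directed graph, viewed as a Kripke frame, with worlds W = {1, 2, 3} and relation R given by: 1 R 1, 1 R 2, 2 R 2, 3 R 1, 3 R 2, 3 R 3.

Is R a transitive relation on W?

Transitive: yes — every two-step R-path is closed by a direct edge.

Yes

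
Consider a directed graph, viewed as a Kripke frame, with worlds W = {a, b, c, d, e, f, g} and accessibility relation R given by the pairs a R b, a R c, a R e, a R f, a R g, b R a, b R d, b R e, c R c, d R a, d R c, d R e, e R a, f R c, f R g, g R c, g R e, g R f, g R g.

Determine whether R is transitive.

Transitive: no — a R b and b R d, but not a R d.

No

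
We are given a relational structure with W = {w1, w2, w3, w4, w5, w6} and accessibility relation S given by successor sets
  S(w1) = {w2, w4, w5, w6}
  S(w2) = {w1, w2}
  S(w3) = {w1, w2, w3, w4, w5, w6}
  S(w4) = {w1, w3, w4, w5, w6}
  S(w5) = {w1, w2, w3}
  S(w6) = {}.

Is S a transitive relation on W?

Transitive: no — w1 S w4 and w4 S w3, but not w1 S w3.

No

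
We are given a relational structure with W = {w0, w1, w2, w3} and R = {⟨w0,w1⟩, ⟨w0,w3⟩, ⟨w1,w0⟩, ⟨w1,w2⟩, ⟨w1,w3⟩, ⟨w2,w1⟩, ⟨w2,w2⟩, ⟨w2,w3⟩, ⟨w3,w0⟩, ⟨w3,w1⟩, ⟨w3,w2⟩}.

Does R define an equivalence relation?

Reflexive: no — w0 is not related to itself.
Symmetric: yes — every pair in R has its reverse in R.
Transitive: no — w0 R w1 and w1 R w2, but not w0 R w2.
So R is not an equivalence relation.

No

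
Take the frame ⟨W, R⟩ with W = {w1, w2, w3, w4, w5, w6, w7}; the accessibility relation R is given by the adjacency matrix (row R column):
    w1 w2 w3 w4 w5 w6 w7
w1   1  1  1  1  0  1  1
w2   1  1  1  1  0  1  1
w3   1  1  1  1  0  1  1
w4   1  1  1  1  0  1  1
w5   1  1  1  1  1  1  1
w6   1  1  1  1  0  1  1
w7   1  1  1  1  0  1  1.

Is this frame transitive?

Yes

Transitive: yes — every two-step R-path is closed by a direct edge.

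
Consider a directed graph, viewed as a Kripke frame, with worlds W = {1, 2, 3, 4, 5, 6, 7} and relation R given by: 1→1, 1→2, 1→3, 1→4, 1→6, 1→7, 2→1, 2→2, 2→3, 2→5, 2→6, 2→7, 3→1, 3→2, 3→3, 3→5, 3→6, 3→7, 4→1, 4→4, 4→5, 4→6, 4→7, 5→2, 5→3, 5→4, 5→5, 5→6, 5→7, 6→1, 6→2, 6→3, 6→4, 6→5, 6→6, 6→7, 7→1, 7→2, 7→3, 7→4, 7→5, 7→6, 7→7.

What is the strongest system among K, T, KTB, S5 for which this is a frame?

Reflexive (axiom T): yes — every world is R-related to itself.
Symmetric (axiom B): yes — every pair in R has its reverse in R.
Euclidean (axiom 5): no — 1 R 2 and 1 R 4, but not 2 R 4.
So F validates K, T, KTB; S5 would additionally require R to be Euclidean. The strongest is KTB.

KTB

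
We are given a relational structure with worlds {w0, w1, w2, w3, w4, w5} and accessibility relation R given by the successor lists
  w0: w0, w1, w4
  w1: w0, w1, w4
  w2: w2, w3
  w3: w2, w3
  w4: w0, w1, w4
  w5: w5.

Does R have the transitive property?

Yes

Transitive: yes — every two-step R-path is closed by a direct edge.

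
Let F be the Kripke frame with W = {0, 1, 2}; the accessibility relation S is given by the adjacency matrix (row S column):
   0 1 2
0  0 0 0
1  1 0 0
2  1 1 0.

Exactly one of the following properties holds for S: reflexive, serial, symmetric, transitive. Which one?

Reflexive: no — 0 is not related to itself.
Serial: no — 0 has no S-successor.
Symmetric: no — 1 S 0 but not 0 S 1.
Transitive: yes — every two-step S-path is closed by a direct edge.
Only transitive holds.

transitive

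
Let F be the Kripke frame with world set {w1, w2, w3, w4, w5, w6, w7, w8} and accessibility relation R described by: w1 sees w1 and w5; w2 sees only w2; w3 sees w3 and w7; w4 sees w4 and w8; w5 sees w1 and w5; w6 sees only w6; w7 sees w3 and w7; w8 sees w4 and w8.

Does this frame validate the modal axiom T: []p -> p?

Yes

The schema T characterises exactly the reflexive frames.
Reflexive: yes — every world is R-related to itself.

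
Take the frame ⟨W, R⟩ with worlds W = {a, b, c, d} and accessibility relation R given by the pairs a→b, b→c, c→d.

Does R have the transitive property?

No

Transitive: no — a R b and b R c, but not a R c.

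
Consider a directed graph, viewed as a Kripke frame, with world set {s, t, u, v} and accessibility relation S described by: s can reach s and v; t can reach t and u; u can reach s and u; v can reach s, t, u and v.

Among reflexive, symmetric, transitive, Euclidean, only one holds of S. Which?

Reflexive: yes — every world is S-related to itself.
Symmetric: no — t S u but not u S t.
Transitive: no — s S v and v S t, but not s S t.
Euclidean: no — v S s and v S t, but not s S t.
Only reflexive holds.

reflexive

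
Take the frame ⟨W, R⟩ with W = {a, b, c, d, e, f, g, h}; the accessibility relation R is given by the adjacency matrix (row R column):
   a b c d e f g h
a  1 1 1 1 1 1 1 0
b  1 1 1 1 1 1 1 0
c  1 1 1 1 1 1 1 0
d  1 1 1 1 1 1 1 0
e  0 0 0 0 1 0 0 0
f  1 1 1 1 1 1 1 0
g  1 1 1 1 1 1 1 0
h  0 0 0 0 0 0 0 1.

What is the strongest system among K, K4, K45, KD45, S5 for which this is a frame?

Transitive (axiom 4): yes — every two-step R-path is closed by a direct edge.
Euclidean (axiom 5): no — a R e and a R b, but not e R b.
Serial (axiom D): yes — every world has a successor (e.g. a R a).
Reflexive (axiom T): yes — every world is R-related to itself.
So F validates K, K4; K45 would additionally require R to be Euclidean. The strongest is K4.

K4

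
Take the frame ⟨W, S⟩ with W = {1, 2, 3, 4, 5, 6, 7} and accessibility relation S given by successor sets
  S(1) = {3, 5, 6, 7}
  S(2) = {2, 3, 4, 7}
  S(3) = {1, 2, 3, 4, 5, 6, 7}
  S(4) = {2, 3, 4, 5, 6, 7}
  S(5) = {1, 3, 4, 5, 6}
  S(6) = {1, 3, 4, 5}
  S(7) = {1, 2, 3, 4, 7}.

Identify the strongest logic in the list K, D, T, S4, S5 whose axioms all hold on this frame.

D

Serial (axiom D): yes — every world has a successor (e.g. 1 S 3).
Reflexive (axiom T): no — 1 is not related to itself.
Transitive (axiom 4): no — 1 S 3 and 3 S 2, but not 1 S 2.
Euclidean (axiom 5): no — 1 S 5 and 1 S 7, but not 5 S 7.
So F validates K, D; T would additionally require S to be reflexive. The strongest is D.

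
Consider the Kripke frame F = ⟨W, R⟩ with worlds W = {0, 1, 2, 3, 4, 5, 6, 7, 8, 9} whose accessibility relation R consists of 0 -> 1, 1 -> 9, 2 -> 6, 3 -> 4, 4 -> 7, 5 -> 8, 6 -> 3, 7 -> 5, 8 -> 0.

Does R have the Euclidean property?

Euclidean: no — 0 R 1 and 0 R 1, but not 1 R 1.

No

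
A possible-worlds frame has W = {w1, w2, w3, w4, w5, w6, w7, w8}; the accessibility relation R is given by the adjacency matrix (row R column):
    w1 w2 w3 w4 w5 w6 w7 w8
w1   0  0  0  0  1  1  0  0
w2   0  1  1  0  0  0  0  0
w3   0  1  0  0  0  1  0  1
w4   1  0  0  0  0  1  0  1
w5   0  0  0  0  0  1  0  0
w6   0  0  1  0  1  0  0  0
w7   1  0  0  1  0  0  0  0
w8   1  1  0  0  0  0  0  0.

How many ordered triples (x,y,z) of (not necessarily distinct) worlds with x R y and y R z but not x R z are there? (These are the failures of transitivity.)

24

Enumerating: (w1,w6,w3), (w2,w3,w6), (w2,w3,w8), (w3,w2,w3), (w3,w6,w3), (w3,w6,w5), (w3,w8,w1), (w4,w1,w5), (w4,w6,w3), (w4,w6,w5), (w4,w8,w2), (w5,w6,w3), … and 12 more.
Total: 24.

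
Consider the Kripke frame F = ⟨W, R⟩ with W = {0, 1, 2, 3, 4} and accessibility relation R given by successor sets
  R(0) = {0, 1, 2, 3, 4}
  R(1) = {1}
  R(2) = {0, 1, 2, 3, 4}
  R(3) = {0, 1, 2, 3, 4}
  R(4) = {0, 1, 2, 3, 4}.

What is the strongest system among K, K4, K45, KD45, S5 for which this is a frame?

K4

Transitive (axiom 4): yes — every two-step R-path is closed by a direct edge.
Euclidean (axiom 5): no — 0 R 1 and 0 R 2, but not 1 R 2.
Serial (axiom D): yes — every world has a successor (e.g. 0 R 0).
Reflexive (axiom T): yes — every world is R-related to itself.
So F validates K, K4; K45 would additionally require R to be Euclidean. The strongest is K4.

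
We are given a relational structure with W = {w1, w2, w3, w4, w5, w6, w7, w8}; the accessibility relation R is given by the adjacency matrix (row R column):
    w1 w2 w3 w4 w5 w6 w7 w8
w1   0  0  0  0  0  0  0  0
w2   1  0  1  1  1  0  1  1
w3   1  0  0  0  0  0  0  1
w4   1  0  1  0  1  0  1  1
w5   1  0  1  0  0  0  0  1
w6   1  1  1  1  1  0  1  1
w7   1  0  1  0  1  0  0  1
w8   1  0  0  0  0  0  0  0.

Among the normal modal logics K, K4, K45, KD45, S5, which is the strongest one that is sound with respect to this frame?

K4

Transitive (axiom 4): yes — every two-step R-path is closed by a direct edge.
Euclidean (axiom 5): no — w2 R w1 and w2 R w3, but not w1 R w3.
Serial (axiom D): no — w1 has no R-successor.
Reflexive (axiom T): no — w1 is not related to itself.
So F validates K, K4; K45 would additionally require R to be Euclidean. The strongest is K4.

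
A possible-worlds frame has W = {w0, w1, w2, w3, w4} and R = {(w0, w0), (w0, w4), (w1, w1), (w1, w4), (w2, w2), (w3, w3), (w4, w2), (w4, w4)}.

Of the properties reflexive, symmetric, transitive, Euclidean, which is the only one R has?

reflexive

Reflexive: yes — every world is R-related to itself.
Symmetric: no — w0 R w4 but not w4 R w0.
Transitive: no — w0 R w4 and w4 R w2, but not w0 R w2.
Euclidean: no — w0 R w4 and w0 R w0, but not w4 R w0.
Only reflexive holds.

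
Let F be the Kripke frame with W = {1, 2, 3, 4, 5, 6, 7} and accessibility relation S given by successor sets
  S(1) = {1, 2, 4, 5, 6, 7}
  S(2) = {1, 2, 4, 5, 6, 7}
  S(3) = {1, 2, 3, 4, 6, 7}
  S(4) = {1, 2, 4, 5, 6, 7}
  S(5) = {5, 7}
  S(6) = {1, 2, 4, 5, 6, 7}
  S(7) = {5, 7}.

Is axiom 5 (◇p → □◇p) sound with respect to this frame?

No

By correspondence theory, 5 is valid on a frame iff S is Euclidean.
Euclidean: no — 1 S 5 and 1 S 2, but not 5 S 2.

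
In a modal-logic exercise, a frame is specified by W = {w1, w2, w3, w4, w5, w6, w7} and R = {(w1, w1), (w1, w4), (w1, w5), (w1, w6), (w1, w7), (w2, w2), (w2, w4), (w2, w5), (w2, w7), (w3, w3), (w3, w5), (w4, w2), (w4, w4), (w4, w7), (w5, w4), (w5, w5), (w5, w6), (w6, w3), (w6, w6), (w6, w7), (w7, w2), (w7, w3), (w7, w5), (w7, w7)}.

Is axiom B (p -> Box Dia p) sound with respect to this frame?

By correspondence theory, B is valid on a frame iff R is symmetric.
Symmetric: no — w1 R w4 but not w4 R w1.

No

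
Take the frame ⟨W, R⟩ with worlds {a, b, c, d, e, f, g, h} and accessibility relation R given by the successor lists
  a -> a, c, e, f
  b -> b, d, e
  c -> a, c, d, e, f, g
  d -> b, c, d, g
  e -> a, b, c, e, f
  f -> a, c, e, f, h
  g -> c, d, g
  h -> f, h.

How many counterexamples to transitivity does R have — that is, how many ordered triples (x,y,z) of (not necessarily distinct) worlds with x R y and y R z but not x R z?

Enumerating: (a,c,d), (a,c,g), (a,e,b), (a,f,h), (b,d,c), (b,d,g), (b,e,a), (b,e,c), (b,e,f), (c,d,b), (c,e,b), (c,f,h), … and 18 more.
Total: 30.

30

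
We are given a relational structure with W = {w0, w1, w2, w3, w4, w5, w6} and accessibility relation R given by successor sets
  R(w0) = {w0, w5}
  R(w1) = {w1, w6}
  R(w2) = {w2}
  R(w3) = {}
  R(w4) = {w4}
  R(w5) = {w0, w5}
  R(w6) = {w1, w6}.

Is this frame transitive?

Yes

Transitive: yes — every two-step R-path is closed by a direct edge.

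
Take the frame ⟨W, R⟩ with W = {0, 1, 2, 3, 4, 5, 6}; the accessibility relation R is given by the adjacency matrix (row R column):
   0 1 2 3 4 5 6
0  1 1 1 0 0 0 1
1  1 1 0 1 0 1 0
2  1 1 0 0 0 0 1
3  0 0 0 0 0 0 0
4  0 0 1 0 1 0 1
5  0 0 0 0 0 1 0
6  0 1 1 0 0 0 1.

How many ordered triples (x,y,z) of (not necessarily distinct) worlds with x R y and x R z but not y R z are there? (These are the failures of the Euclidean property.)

Enumerating: (0,1,2), (0,1,6), (0,2,2), (0,6,0), (1,0,3), (1,0,5), (1,3,0), (1,3,1), (1,3,3), (1,3,5), (1,5,0), (1,5,1), … and 9 more.
Total: 21.

21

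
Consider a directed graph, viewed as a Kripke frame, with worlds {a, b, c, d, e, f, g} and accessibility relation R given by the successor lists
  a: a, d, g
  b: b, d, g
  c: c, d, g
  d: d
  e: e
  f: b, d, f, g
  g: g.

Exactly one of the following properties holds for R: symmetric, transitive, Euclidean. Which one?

Symmetric: no — a R d but not d R a.
Transitive: yes — every two-step R-path is closed by a direct edge.
Euclidean: no — a R d and a R g, but not d R g.
Only transitive holds.

transitive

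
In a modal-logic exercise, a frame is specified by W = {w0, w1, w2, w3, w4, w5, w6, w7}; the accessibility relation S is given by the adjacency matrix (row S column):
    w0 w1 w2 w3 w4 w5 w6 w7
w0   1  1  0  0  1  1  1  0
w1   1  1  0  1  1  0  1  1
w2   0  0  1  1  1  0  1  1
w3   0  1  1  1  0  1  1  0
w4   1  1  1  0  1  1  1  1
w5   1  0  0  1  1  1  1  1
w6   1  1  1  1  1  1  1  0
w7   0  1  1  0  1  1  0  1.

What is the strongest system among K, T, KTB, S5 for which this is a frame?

KTB

Reflexive (axiom T): yes — every world is S-related to itself.
Symmetric (axiom B): yes — every pair in S has its reverse in S.
Euclidean (axiom 5): no — w0 S w1 and w0 S w5, but not w1 S w5.
So F validates K, T, KTB; S5 would additionally require S to be Euclidean. The strongest is KTB.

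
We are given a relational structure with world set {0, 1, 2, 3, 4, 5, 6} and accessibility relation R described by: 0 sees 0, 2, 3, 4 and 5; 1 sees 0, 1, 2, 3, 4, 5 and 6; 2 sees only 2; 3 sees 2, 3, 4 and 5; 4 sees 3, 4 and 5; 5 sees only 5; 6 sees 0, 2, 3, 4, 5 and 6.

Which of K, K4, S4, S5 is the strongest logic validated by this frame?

K

Transitive (axiom 4): no — 4 R 3 and 3 R 2, but not 4 R 2.
Reflexive (axiom T): yes — every world is R-related to itself.
Euclidean (axiom 5): no — 0 R 2 and 0 R 3, but not 2 R 3.
So F validates K; K4 would additionally require R to be transitive. The strongest is K.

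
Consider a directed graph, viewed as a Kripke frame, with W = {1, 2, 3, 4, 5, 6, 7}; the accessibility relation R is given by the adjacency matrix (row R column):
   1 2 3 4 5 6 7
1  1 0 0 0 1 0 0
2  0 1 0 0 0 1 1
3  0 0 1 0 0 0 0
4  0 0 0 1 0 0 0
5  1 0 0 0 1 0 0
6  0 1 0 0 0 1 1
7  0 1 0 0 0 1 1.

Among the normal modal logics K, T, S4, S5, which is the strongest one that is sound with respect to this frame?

Reflexive (axiom T): yes — every world is R-related to itself.
Transitive (axiom 4): yes — every two-step R-path is closed by a direct edge.
Euclidean (axiom 5): yes — any two successors of a common world are R-related.
So F validates K, T, S4, S5. The strongest is S5.

S5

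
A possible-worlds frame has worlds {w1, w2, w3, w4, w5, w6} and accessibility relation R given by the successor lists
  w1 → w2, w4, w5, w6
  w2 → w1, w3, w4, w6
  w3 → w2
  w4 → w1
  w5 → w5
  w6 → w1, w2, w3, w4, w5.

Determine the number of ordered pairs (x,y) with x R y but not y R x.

5

Enumerating: (w1,w5), (w2,w4), (w6,w3), (w6,w4), (w6,w5).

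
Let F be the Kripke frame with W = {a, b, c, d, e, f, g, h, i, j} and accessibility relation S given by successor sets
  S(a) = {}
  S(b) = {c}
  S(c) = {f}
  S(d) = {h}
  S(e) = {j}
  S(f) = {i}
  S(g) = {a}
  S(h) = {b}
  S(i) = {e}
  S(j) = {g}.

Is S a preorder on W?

No

Reflexive: no — a is not related to itself.
Transitive: no — b S c and c S f, but not b S f.
So S is not a preorder.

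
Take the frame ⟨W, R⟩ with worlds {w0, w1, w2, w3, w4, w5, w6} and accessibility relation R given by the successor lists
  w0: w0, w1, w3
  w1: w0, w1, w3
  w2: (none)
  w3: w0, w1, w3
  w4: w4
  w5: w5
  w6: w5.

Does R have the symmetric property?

No

Symmetric: no — w6 R w5 but not w5 R w6.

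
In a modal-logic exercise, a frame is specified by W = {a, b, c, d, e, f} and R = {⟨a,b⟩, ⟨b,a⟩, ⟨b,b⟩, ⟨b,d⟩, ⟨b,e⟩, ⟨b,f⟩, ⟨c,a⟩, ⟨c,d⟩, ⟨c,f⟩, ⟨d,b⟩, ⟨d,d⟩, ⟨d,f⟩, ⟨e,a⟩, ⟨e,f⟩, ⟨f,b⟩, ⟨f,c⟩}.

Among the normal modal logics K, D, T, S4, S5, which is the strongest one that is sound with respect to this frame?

Serial (axiom D): yes — every world has a successor (e.g. a R b).
Reflexive (axiom T): no — a is not related to itself.
Transitive (axiom 4): no — a R b and b R d, but not a R d.
Euclidean (axiom 5): no — b R a and b R d, but not a R d.
So F validates K, D; T would additionally require R to be reflexive. The strongest is D.

D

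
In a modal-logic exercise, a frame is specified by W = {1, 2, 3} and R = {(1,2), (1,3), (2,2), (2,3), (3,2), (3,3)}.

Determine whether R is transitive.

Yes

Transitive: yes — every two-step R-path is closed by a direct edge.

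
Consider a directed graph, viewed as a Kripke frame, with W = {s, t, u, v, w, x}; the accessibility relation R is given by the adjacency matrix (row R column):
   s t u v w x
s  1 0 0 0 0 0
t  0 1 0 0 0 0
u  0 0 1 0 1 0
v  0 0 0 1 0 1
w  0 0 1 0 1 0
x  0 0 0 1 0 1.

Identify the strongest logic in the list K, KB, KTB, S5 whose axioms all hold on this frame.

S5

Symmetric (axiom B): yes — every pair in R has its reverse in R.
Reflexive (axiom T): yes — every world is R-related to itself.
Euclidean (axiom 5): yes — any two successors of a common world are R-related.
So F validates K, KB, KTB, S5. The strongest is S5.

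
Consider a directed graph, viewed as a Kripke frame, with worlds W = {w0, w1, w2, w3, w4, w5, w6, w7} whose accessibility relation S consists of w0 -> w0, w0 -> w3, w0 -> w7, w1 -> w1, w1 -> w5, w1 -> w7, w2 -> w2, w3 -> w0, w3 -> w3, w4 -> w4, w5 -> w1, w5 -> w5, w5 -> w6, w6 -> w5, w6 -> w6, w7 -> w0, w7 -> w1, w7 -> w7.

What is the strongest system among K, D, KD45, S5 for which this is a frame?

Serial (axiom D): yes — every world has a successor (e.g. w0 S w0).
Euclidean (axiom 5): no — w0 S w3 and w0 S w7, but not w3 S w7.
Transitive (axiom 4): no — w0 S w7 and w7 S w1, but not w0 S w1.
Reflexive (axiom T): yes — every world is S-related to itself.
So F validates K, D; KD45 would additionally require S to be Euclidean and transitive. The strongest is D.

D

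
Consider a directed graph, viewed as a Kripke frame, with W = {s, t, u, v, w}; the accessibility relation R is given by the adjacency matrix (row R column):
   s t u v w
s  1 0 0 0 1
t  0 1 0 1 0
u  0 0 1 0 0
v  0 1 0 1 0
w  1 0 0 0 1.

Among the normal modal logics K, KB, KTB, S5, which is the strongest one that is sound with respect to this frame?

S5

Symmetric (axiom B): yes — every pair in R has its reverse in R.
Reflexive (axiom T): yes — every world is R-related to itself.
Euclidean (axiom 5): yes — any two successors of a common world are R-related.
So F validates K, KB, KTB, S5. The strongest is S5.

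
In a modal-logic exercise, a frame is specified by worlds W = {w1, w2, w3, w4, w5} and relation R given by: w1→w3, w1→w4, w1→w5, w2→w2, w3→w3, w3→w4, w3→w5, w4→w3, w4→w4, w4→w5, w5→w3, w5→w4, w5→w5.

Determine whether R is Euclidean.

Euclidean: yes — any two successors of a common world are R-related.

Yes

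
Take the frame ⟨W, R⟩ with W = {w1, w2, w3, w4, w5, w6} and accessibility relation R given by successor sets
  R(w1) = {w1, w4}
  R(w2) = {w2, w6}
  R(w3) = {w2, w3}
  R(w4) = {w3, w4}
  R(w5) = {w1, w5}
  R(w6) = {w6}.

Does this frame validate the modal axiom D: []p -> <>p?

Yes

The schema D characterises exactly the serial frames.
Serial: yes — every world has a successor (e.g. w1 R w1).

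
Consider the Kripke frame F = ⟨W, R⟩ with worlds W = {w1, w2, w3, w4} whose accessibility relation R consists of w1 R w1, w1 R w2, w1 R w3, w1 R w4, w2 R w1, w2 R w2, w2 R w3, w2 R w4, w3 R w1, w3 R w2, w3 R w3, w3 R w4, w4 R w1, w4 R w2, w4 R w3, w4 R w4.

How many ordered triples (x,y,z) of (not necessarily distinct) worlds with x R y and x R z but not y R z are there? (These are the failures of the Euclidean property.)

R is Euclidean; there are no such tuples.

0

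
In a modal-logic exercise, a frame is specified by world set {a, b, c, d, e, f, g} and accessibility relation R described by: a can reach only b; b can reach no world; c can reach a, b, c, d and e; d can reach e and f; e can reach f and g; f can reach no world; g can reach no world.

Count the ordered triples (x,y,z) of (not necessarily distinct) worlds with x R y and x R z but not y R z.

Enumerating: (a,b,b), (c,a,a), (c,a,c), (c,a,d), (c,a,e), (c,b,a), (c,b,b), (c,b,c), (c,b,d), (c,b,e), (c,d,a), (c,d,b), … and 14 more.
Total: 26.

26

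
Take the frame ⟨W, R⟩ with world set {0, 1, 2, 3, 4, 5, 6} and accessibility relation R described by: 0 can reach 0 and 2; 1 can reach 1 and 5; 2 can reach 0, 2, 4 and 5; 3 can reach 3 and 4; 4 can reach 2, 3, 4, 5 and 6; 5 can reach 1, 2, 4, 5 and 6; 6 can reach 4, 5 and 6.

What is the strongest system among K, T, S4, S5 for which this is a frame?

Reflexive (axiom T): yes — every world is R-related to itself.
Transitive (axiom 4): no — 0 R 2 and 2 R 4, but not 0 R 4.
Euclidean (axiom 5): no — 2 R 0 and 2 R 4, but not 0 R 4.
So F validates K, T; S4 would additionally require R to be transitive. The strongest is T.

T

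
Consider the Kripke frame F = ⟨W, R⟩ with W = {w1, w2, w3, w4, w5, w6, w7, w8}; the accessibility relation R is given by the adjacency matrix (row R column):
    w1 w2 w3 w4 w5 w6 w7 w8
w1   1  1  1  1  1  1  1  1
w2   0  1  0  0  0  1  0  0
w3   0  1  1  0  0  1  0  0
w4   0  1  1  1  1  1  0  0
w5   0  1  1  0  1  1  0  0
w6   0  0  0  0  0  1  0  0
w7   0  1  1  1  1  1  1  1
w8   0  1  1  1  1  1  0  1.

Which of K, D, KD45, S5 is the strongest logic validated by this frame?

Serial (axiom D): yes — every world has a successor (e.g. w1 R w1).
Euclidean (axiom 5): no — w1 R w2 and w1 R w3, but not w2 R w3.
Transitive (axiom 4): yes — every two-step R-path is closed by a direct edge.
Reflexive (axiom T): yes — every world is R-related to itself.
So F validates K, D; KD45 would additionally require R to be Euclidean. The strongest is D.

D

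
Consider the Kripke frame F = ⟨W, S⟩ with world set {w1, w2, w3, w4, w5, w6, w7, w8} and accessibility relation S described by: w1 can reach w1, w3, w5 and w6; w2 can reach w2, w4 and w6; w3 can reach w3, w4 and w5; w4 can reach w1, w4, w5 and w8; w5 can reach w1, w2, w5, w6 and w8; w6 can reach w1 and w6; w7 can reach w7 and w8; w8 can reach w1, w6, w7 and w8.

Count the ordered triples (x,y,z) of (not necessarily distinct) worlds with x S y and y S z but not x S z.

Enumerating: (w1,w3,w4), (w1,w5,w2), (w1,w5,w8), (w2,w4,w1), (w2,w4,w5), (w2,w4,w8), (w2,w6,w1), (w3,w4,w1), (w3,w4,w8), (w3,w5,w1), (w3,w5,w2), (w3,w5,w6), … and 16 more.
Total: 28.

28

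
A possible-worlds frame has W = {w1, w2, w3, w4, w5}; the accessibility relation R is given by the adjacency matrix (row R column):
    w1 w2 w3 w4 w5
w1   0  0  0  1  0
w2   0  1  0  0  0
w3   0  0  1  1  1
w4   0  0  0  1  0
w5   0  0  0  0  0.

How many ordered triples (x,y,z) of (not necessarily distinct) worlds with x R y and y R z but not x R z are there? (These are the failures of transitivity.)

R is transitive; there are no such tuples.

0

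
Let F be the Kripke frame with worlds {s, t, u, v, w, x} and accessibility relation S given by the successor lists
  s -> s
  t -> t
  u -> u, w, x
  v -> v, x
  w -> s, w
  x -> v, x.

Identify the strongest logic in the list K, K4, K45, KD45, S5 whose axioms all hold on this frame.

Transitive (axiom 4): no — u S w and w S s, but not u S s.
Euclidean (axiom 5): no — u S w and u S x, but not w S x.
Serial (axiom D): yes — every world has a successor (e.g. s S s).
Reflexive (axiom T): yes — every world is S-related to itself.
So F validates K; K4 would additionally require S to be transitive. The strongest is K.

K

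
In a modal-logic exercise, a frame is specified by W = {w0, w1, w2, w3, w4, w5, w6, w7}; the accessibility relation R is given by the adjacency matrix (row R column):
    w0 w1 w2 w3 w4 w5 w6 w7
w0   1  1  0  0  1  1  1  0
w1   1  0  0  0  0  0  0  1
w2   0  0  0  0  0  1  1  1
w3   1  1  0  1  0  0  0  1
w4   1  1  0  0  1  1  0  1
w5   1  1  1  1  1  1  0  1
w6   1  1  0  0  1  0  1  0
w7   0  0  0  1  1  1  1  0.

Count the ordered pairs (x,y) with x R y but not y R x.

11

Enumerating: (w1,w7), (w2,w6), (w2,w7), (w3,w0), (w3,w1), (w4,w1), (w5,w1), (w5,w3), (w6,w1), (w6,w4), (w7,w6).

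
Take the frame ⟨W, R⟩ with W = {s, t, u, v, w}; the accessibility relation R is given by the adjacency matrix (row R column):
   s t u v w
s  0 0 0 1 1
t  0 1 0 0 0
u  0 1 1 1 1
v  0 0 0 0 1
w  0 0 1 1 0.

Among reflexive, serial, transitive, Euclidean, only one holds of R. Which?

Reflexive: no — s is not related to itself.
Serial: yes — every world has a successor (e.g. s R v).
Transitive: no — s R w and w R u, but not s R u.
Euclidean: no — u R t and u R v, but not t R v.
Only serial holds.

serial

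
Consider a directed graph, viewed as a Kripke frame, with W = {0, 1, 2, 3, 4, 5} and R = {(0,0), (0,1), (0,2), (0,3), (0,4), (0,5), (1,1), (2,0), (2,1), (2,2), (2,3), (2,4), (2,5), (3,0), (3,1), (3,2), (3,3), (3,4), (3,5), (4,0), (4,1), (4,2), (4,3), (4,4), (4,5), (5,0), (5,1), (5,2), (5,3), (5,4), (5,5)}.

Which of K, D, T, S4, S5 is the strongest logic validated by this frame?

Serial (axiom D): yes — every world has a successor (e.g. 0 R 0).
Reflexive (axiom T): yes — every world is R-related to itself.
Transitive (axiom 4): yes — every two-step R-path is closed by a direct edge.
Euclidean (axiom 5): no — 0 R 1 and 0 R 2, but not 1 R 2.
So F validates K, D, T, S4; S5 would additionally require R to be Euclidean. The strongest is S4.

S4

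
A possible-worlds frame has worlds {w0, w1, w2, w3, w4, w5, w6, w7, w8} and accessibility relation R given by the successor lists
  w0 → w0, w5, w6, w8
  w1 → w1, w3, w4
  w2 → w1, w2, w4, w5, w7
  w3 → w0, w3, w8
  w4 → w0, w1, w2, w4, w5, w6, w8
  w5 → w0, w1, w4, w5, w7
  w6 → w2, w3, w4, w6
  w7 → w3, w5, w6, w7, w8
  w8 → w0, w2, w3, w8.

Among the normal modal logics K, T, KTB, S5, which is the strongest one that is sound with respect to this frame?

Reflexive (axiom T): yes — every world is R-related to itself.
Symmetric (axiom B): no — w0 R w6 but not w6 R w0.
Euclidean (axiom 5): no — w0 R w5 and w0 R w6, but not w5 R w6.
So F validates K, T; KTB would additionally require R to be symmetric. The strongest is T.

T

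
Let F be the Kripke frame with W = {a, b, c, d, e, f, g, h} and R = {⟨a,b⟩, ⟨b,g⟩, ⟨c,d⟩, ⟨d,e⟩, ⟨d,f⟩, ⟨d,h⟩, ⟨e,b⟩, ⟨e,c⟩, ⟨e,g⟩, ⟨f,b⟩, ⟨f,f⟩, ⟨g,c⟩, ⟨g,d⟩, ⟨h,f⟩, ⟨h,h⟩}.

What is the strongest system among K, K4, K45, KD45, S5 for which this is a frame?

K

Transitive (axiom 4): no — a R b and b R g, but not a R g.
Euclidean (axiom 5): no — d R e and d R f, but not e R f.
Serial (axiom D): yes — every world has a successor (e.g. a R b).
Reflexive (axiom T): no — a is not related to itself.
So F validates K; K4 would additionally require R to be transitive. The strongest is K.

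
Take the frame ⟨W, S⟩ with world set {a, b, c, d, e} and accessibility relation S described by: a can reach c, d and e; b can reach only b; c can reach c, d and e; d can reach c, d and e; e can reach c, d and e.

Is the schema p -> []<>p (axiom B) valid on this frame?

No

The schema B characterises exactly the symmetric frames.
Symmetric: no — a S c but not c S a.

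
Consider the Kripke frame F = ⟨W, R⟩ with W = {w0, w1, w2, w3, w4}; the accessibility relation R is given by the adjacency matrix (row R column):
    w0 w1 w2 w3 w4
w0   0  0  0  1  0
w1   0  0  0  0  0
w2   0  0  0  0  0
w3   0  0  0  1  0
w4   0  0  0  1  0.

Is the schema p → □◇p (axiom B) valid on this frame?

Axiom B corresponds to the accessibility relation being symmetric.
Symmetric: no — w0 R w3 but not w3 R w0.

No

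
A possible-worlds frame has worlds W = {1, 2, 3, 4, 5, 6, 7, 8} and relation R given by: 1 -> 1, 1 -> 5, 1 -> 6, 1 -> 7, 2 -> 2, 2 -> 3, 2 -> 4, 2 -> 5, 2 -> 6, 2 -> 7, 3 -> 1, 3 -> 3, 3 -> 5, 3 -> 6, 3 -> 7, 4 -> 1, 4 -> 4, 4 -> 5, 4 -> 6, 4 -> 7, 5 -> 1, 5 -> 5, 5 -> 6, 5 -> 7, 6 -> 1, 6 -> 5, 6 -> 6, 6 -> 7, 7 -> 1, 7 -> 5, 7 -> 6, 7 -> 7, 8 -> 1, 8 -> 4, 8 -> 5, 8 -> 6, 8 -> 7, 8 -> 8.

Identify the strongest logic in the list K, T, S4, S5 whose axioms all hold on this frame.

Reflexive (axiom T): yes — every world is R-related to itself.
Transitive (axiom 4): no — 2 R 3 and 3 R 1, but not 2 R 1.
Euclidean (axiom 5): no — 2 R 3 and 2 R 4, but not 3 R 4.
So F validates K, T; S4 would additionally require R to be transitive. The strongest is T.

T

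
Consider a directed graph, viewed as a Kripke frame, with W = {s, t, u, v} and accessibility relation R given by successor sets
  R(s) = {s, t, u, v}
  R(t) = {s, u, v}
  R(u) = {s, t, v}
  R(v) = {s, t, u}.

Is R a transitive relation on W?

Transitive: no — t R s and s R t, but not t R t.

No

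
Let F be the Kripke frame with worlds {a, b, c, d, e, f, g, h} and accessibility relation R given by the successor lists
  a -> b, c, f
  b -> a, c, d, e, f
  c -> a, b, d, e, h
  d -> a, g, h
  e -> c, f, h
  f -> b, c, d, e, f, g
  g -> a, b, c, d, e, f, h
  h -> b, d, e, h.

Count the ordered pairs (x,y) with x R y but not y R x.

14

Enumerating: (a,f), (b,d), (b,e), (c,d), (c,h), (d,a), (f,c), (f,d), (g,a), (g,b), (g,c), (g,e), (g,h), (h,b).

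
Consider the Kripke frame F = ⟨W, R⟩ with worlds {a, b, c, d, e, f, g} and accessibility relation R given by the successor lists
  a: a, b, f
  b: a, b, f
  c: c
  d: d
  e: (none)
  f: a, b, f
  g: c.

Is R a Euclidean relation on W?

Yes

Euclidean: yes — any two successors of a common world are R-related.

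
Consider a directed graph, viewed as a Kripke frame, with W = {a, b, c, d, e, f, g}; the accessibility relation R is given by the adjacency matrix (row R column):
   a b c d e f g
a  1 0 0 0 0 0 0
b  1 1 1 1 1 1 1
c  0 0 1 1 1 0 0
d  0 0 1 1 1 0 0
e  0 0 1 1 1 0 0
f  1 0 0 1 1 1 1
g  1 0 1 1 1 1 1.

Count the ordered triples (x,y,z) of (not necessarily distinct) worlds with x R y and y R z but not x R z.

3

Enumerating: (f,d,c), (f,e,c), (f,g,c).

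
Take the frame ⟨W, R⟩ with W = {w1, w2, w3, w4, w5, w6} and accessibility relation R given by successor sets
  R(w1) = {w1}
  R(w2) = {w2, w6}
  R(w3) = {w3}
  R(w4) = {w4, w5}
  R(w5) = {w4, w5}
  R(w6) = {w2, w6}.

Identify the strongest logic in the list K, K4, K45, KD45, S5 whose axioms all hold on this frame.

Transitive (axiom 4): yes — every two-step R-path is closed by a direct edge.
Euclidean (axiom 5): yes — any two successors of a common world are R-related.
Serial (axiom D): yes — every world has a successor (e.g. w1 R w1).
Reflexive (axiom T): yes — every world is R-related to itself.
So F validates K, K4, K45, KD45, S5. The strongest is S5.

S5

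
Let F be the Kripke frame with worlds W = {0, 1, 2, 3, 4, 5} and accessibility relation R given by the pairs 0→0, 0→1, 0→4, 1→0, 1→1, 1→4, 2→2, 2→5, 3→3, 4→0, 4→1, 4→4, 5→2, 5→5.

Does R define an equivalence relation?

Yes

Reflexive: yes — every world is R-related to itself.
Symmetric: yes — every pair in R has its reverse in R.
Transitive: yes — every two-step R-path is closed by a direct edge.
So R is an equivalence relation.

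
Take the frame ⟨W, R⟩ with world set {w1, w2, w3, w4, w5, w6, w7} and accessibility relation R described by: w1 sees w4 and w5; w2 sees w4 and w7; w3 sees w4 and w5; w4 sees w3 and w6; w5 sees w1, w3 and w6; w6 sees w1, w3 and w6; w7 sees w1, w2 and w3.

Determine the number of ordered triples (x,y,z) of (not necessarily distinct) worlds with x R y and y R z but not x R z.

32

Enumerating: (w1,w4,w3), (w1,w4,w6), (w1,w5,w1), (w1,w5,w3), (w1,w5,w6), (w2,w4,w3), (w2,w4,w6), (w2,w7,w1), (w2,w7,w2), (w2,w7,w3), (w3,w4,w3), (w3,w4,w6), … and 20 more.
Total: 32.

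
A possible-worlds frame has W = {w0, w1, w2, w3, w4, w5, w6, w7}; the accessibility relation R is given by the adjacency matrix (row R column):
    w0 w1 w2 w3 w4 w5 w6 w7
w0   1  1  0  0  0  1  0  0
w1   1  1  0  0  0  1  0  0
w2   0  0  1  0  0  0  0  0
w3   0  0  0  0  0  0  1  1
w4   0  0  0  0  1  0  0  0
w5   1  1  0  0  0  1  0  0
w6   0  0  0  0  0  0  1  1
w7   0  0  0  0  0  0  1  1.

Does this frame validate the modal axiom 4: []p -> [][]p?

Yes

By correspondence theory, 4 is valid on a frame iff R is transitive.
Transitive: yes — every two-step R-path is closed by a direct edge.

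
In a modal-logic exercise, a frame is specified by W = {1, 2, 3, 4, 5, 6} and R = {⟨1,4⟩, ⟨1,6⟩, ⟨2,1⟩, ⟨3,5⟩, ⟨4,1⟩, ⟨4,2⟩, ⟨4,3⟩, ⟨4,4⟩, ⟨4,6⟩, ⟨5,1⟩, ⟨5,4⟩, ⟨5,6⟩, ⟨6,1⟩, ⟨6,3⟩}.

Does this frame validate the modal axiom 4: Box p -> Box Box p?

The schema 4 characterises exactly the transitive frames.
Transitive: no — 1 R 4 and 4 R 2, but not 1 R 2.

No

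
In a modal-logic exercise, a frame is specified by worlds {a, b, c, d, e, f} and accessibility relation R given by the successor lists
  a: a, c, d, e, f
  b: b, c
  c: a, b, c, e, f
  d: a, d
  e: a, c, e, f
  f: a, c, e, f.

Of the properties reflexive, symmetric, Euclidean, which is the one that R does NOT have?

Euclidean

Reflexive: yes — every world is R-related to itself.
Symmetric: yes — every pair in R has its reverse in R.
Euclidean: no — a R c and a R d, but not c R d.
Only Euclidean fails.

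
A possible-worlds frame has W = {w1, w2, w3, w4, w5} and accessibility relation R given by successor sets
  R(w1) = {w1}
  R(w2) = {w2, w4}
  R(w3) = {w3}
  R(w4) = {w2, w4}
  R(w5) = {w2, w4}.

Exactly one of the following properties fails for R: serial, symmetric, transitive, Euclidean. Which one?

symmetric

Serial: yes — every world has a successor (e.g. w1 R w1).
Symmetric: no — w5 R w2 but not w2 R w5.
Transitive: yes — every two-step R-path is closed by a direct edge.
Euclidean: yes — any two successors of a common world are R-related.
Only symmetric fails.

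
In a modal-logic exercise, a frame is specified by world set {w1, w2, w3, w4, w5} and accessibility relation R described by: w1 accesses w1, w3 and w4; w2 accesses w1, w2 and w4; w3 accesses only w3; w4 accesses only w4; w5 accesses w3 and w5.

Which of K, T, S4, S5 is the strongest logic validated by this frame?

Reflexive (axiom T): yes — every world is R-related to itself.
Transitive (axiom 4): no — w2 R w1 and w1 R w3, but not w2 R w3.
Euclidean (axiom 5): no — w1 R w3 and w1 R w4, but not w3 R w4.
So F validates K, T; S4 would additionally require R to be transitive. The strongest is T.

T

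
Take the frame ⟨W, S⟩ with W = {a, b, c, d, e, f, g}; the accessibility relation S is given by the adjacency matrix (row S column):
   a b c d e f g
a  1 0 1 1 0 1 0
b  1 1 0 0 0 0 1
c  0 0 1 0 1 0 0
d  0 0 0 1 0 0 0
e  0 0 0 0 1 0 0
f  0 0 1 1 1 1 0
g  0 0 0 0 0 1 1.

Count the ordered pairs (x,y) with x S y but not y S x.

10

Enumerating: (a,c), (a,d), (a,f), (b,a), (b,g), (c,e), (f,c), (f,d), (f,e), (g,f).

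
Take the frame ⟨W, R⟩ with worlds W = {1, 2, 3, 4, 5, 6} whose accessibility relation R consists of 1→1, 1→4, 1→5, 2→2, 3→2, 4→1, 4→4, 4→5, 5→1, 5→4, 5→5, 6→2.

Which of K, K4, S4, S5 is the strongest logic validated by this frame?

Transitive (axiom 4): yes — every two-step R-path is closed by a direct edge.
Reflexive (axiom T): no — 3 is not related to itself.
Euclidean (axiom 5): yes — any two successors of a common world are R-related.
So F validates K, K4; S4 would additionally require R to be reflexive. The strongest is K4.

K4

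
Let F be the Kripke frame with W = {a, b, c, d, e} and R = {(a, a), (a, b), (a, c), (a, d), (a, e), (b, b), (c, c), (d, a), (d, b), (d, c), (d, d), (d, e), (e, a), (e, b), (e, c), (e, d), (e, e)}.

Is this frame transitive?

Yes

Transitive: yes — every two-step R-path is closed by a direct edge.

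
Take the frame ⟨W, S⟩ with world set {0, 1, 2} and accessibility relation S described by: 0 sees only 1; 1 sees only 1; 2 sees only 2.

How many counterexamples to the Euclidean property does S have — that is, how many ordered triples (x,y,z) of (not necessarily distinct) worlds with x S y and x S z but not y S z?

0

S is Euclidean; there are no such tuples.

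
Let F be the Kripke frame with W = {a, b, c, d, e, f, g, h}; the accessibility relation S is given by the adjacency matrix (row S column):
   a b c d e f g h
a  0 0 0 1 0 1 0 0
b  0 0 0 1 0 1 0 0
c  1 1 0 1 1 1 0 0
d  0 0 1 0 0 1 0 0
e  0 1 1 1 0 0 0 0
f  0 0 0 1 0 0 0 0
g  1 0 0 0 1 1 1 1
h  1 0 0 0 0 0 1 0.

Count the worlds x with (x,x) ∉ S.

7

Enumerating: a, b, c, d, e, f, h.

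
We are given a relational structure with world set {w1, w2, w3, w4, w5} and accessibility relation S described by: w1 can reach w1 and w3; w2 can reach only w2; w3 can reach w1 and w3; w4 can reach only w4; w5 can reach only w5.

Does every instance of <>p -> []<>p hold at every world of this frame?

Axiom 5 corresponds to the accessibility relation being Euclidean.
Euclidean: yes — any two successors of a common world are S-related.

Yes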